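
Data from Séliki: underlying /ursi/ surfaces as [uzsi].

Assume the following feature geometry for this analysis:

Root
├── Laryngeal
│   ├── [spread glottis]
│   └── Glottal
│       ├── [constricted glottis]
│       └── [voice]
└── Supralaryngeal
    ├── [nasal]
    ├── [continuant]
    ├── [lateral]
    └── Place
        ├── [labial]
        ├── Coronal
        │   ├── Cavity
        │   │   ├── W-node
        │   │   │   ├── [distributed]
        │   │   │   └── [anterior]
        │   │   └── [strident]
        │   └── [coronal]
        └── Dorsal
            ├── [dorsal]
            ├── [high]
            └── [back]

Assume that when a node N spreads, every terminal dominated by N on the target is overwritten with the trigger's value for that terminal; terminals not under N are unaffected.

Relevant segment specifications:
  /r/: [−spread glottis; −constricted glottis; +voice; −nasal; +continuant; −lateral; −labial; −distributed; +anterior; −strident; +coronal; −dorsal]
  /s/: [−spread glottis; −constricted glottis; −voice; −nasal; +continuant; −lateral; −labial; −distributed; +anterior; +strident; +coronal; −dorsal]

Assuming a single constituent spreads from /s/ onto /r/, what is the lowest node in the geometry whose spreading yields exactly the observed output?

The alternation /r/ → [z] changes [strident] and nothing else.
Only a single terminal changes, and /s/ supplies the new value, so [strident] itself is the minimal spreading constituent.
[voice], a feature on which the two segments disagree outside [strident], is unchanged — nothing dominating it spread, and [strident] is the minimal sufficient constituent.

[strident]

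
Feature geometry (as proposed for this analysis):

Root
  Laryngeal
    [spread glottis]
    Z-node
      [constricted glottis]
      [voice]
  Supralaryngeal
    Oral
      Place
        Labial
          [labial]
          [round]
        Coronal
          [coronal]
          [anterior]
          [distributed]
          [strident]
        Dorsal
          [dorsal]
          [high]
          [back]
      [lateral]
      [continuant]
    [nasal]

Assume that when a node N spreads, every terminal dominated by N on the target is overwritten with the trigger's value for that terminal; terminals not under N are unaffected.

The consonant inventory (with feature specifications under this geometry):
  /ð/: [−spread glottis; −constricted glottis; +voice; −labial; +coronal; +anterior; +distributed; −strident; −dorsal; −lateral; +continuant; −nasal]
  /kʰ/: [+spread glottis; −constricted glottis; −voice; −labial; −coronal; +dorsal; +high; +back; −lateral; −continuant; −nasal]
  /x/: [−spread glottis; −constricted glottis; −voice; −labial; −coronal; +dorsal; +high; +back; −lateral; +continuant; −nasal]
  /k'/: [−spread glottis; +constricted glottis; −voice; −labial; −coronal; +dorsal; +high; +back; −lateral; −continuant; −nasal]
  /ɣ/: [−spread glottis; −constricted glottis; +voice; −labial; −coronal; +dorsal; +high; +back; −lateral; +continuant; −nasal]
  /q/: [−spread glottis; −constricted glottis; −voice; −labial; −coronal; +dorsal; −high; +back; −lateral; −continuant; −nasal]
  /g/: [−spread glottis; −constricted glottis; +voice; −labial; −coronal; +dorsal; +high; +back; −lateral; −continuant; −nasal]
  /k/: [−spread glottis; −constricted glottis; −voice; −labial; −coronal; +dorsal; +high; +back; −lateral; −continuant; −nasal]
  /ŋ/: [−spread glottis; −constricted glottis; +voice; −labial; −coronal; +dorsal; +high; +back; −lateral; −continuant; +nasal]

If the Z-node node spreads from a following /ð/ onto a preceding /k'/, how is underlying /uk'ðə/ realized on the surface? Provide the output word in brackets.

[ugðə]

The Z-node node dominates the terminals [constricted glottis], [voice].
The target acquires /ð/'s values for everything under Z-node — [−constricted glottis], [+voice] — while keeping its own [spread glottis], [labial], [coronal], ….
The resulting bundle matches /g/ in the inventory; substituting it for /k'/ gives [ugðə].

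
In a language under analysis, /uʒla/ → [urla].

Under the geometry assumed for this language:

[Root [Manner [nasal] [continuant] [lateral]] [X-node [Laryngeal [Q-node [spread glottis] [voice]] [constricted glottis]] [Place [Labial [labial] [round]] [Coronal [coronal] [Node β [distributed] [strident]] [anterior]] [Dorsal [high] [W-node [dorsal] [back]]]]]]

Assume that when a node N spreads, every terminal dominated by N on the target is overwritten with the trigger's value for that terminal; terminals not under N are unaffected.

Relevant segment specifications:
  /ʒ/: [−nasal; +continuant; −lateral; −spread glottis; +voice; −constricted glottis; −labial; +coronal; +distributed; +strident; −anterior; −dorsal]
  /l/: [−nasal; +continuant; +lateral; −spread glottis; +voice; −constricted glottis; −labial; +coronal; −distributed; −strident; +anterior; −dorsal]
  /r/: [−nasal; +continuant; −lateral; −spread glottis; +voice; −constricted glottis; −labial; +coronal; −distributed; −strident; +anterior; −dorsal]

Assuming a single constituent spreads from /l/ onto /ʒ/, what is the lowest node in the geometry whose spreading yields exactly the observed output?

Comparing /ʒ/ with its surface form [r], the features that change are [anterior], [distributed], [strident].
Tracing each changed feature up the tree, the paths first meet at Coronal; any lower node misses at least one of them.
Delinking /ʒ/'s Coronal and associating /l/'s Coronal gives precisely the feature bundle of [r].
[lateral], a feature on which the two segments disagree outside Coronal, is unchanged — nothing dominating it spread, and Coronal is the minimal sufficient constituent.

Coronal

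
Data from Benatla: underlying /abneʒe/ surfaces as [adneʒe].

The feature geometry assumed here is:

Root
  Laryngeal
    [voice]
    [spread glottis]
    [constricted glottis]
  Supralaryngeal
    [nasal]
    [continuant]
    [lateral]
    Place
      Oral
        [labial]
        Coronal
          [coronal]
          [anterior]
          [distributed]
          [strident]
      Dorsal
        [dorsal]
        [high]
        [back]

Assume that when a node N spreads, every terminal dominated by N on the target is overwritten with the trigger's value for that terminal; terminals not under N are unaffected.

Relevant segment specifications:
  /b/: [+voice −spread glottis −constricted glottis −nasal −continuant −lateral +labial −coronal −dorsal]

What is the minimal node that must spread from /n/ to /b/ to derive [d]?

Comparing /b/ with its surface form [d], the features that change are [labial], [coronal], [anterior], [distributed], [strident].
In this geometry the lowest node dominating all of them is Oral: every daughter of Oral dominates only a proper subset, so no lower node suffices.
If Oral spreads, every terminal under it takes /n/'s value, producing [d] as observed.
[nasal], a feature on which the two segments disagree outside Oral, is unchanged — nothing dominating it spread, and Oral is the minimal sufficient constituent.

Oral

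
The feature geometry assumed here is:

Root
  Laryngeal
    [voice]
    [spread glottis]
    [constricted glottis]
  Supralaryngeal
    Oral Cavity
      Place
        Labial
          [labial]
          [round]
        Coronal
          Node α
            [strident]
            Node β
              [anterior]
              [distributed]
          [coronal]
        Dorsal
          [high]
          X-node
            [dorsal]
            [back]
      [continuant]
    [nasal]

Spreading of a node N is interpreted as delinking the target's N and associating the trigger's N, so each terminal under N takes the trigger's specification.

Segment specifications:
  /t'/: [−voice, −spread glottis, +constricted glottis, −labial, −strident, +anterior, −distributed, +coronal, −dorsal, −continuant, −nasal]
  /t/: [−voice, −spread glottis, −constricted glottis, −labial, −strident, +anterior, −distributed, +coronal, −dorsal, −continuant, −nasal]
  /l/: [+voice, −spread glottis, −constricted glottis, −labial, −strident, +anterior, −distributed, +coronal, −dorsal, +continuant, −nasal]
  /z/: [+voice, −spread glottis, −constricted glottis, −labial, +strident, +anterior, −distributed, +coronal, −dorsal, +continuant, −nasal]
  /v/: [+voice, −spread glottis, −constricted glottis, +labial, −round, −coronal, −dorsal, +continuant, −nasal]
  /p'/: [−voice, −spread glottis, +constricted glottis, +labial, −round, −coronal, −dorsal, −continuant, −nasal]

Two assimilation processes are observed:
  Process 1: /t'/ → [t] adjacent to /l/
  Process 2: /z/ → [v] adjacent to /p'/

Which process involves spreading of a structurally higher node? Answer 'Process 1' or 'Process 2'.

In Process 1, [constricted glottis] changes, so the minimal spreading node is [constricted glottis] at depth 2.
In Process 2, [labial], [round], [coronal], [anterior], [distributed], [strident] change, so the minimal spreading node is Place at depth 3.
[constricted glottis] is closer to Root than Place, so Process 1 spreads the higher node.

Process 1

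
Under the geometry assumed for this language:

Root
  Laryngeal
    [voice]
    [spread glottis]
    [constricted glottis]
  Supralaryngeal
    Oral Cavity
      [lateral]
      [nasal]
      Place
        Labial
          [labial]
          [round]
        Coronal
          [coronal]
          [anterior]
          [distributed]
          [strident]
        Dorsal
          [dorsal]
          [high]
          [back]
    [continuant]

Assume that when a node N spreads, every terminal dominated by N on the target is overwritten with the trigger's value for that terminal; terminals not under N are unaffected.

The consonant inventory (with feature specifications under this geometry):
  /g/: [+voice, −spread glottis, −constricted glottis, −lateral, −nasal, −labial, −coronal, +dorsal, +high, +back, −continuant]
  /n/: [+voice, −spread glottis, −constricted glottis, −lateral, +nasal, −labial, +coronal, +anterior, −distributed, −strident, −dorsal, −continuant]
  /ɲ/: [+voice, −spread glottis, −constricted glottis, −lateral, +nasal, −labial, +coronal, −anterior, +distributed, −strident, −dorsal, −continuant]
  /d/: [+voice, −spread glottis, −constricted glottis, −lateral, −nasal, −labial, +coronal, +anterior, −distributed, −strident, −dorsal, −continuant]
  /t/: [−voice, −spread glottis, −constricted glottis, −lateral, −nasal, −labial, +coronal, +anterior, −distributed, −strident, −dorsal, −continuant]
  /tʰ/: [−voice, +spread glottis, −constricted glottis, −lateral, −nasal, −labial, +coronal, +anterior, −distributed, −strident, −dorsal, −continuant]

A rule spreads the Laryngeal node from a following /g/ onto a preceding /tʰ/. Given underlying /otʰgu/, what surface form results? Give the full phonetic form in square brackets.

[odgu]

The Laryngeal node dominates the terminals [voice], [spread glottis], [constricted glottis].
Spreading Laryngeal from /g/ onto /tʰ/ replaces those values with /g/'s: [+voice], [−spread glottis], [−constricted glottis]. Features outside Laryngeal ([lateral], [nasal], [labial], …) stay as in /tʰ/.
Among the inventory, only /d/ has exactly this specification, giving the surface form [odgu].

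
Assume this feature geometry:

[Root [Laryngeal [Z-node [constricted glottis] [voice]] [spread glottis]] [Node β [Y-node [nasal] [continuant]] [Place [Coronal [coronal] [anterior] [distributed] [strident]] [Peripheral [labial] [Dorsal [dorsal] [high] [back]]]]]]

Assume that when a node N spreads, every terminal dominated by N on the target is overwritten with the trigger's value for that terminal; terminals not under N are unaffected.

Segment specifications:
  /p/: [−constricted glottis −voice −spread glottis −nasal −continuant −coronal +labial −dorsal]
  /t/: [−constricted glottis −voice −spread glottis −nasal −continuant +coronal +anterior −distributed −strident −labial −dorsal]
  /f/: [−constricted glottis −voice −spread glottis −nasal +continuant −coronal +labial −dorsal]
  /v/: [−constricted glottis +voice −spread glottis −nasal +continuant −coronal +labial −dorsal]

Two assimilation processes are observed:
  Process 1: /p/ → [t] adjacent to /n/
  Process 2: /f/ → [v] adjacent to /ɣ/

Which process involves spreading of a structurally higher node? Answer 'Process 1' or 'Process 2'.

Process 1: the features that change are [labial], [coronal], [anterior], [distributed], [strident]; the minimal node is Place (depth 2).
Process 2: the feature that changes is [voice]; the minimal node is [voice] (depth 3).
Depth 2 < depth 3; Process 1 involves the structurally higher constituent Place.

Process 1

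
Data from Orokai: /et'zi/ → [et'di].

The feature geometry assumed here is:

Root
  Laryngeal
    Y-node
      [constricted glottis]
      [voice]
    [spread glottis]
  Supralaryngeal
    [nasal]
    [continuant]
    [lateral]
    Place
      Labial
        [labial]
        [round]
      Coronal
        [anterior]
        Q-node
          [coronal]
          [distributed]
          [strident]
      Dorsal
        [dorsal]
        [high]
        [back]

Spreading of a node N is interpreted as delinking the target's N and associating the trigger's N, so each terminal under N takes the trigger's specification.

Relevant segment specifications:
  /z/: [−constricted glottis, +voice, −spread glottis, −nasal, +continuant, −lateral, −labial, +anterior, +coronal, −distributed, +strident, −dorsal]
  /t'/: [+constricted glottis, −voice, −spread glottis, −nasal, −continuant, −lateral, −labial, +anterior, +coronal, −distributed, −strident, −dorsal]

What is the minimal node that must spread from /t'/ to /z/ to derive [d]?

Supralaryngeal

/z/ and [d] differ in [continuant], [strident]; every other specified feature is identical.
Tracing each changed feature up the tree, the paths first meet at Supralaryngeal; any lower node misses at least one of them.
Delinking /z/'s Supralaryngeal and associating /t'/'s Supralaryngeal gives precisely the feature bundle of [d].
Since [voice], [constricted glottis] are preserved even though /t'/ disagrees there, no node above Supralaryngeal spread.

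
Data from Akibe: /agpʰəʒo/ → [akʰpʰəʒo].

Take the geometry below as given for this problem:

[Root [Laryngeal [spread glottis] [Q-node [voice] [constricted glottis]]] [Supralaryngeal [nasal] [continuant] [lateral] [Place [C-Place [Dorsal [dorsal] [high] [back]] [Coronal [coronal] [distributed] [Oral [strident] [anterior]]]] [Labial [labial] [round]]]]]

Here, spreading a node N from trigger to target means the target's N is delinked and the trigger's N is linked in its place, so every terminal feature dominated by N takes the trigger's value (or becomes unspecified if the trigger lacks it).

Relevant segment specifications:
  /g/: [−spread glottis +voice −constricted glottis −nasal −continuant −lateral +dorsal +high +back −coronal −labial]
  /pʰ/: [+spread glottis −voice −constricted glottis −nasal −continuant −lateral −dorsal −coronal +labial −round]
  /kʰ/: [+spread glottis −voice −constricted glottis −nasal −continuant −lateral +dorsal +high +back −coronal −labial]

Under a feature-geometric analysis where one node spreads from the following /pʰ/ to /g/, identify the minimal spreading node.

Laryngeal

Feature comparison: [voice], [spread glottis] differ between /g/ and [kʰ]; the remaining terminals match.
The smallest constituent containing every changed terminal is Laryngeal — each of its daughters lacks at least one of the affected features.
Spreading Laryngeal from /pʰ/ overwrites each of those terminals with /pʰ/'s values, yielding exactly [kʰ].
Since [labial], [dorsal] are preserved even though /pʰ/ disagrees there, no node above Laryngeal spread.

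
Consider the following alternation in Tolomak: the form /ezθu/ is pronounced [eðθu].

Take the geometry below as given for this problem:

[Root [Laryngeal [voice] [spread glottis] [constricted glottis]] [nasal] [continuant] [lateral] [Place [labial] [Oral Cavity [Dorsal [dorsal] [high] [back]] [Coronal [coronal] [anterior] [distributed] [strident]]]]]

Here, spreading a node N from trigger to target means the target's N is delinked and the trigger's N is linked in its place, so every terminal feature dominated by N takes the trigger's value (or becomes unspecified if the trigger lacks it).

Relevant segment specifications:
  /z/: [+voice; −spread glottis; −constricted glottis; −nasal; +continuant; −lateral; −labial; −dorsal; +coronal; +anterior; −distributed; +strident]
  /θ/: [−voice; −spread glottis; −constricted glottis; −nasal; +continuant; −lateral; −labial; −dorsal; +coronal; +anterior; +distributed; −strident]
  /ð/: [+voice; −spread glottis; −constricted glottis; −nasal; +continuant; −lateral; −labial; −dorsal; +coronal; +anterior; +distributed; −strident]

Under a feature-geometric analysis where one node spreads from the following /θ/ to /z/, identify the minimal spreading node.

Feature comparison: [distributed], [strident] differ between /z/ and [ð]; the remaining terminals match.
The smallest constituent containing every changed terminal is Coronal — each of its daughters lacks at least one of the affected features.
Delinking /z/'s Coronal and associating /θ/'s Coronal gives precisely the feature bundle of [ð].
[voice] stays as in /z/ although /θ/ differs there, so no node dominating it spread; among the remaining candidates Coronal is the lowest that derives the output.

Coronal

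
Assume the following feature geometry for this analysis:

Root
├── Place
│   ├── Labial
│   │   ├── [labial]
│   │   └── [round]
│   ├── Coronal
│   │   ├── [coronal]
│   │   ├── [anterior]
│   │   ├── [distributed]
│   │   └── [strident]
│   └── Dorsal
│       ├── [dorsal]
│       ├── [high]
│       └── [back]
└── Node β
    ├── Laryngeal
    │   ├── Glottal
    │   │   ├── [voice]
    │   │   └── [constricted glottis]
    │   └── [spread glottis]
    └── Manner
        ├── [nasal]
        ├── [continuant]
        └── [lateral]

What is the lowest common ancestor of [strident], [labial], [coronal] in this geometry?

Place

[strident] lies under Coronal (below Place).
[labial] lies under Labial (below Place).
[coronal]: Root > Place > Coronal > [coronal].
The lowest node appearing on every path is Place; each proper daughter of Place fails to dominate at least one of the listed features.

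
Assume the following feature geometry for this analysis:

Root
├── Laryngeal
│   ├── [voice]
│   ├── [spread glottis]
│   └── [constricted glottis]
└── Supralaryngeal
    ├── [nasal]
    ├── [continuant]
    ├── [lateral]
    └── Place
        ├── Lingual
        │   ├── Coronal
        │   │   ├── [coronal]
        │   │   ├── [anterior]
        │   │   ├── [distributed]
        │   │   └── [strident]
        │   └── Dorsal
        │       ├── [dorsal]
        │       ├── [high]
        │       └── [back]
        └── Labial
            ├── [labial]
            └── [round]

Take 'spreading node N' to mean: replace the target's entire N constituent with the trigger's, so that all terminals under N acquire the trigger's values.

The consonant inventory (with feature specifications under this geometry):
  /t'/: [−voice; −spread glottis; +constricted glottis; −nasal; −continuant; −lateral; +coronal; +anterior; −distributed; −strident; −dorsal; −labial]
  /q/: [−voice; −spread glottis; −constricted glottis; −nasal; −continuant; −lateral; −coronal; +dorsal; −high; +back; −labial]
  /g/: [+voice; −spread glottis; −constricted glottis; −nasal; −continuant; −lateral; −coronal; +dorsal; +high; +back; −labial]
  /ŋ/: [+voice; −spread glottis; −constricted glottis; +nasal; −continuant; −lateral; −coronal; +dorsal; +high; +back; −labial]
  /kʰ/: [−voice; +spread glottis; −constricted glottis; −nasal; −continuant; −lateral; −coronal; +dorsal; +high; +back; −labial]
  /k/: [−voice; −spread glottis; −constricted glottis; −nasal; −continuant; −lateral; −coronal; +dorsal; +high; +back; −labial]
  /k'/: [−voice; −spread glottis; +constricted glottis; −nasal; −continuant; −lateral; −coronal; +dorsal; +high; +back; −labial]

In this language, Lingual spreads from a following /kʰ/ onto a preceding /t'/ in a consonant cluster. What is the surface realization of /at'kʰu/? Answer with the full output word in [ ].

The Lingual node dominates the terminals [coronal], [anterior], [distributed], [strident], [dorsal], [high], [back].
Spreading Lingual from /kʰ/ onto /t'/ replaces those values with /kʰ/'s: [−coronal], [+dorsal], [+high], [+back]. Features outside Lingual ([voice], [spread glottis], [constricted glottis], …) stay as in /t'/.
This feature bundle is that of [k'], so /at'kʰu/ surfaces as [ak'kʰu].

[ak'kʰu]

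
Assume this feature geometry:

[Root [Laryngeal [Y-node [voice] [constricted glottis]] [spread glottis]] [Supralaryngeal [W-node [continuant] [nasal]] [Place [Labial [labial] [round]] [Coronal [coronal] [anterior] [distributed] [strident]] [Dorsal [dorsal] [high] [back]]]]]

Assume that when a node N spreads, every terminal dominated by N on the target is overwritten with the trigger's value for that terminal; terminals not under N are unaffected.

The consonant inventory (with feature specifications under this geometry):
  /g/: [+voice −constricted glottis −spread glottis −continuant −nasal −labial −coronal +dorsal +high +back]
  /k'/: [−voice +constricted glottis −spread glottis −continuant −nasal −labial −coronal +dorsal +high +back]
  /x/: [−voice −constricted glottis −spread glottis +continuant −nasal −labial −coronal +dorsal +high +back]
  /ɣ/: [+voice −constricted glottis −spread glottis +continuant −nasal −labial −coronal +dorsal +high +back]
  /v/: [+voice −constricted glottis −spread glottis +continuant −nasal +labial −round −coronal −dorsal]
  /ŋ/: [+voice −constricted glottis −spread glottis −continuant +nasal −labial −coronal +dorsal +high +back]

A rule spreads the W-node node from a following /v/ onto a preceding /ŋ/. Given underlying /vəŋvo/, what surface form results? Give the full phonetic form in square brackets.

Terminals under W-node in this geometry: [continuant], [nasal].
The target acquires /v/'s values for everything under W-node — [+continuant], [−nasal] — while keeping its own [voice], [constricted glottis], [spread glottis], ….
This feature bundle is that of [ɣ], so /vəŋvo/ surfaces as [vəɣvo].

[vəɣvo]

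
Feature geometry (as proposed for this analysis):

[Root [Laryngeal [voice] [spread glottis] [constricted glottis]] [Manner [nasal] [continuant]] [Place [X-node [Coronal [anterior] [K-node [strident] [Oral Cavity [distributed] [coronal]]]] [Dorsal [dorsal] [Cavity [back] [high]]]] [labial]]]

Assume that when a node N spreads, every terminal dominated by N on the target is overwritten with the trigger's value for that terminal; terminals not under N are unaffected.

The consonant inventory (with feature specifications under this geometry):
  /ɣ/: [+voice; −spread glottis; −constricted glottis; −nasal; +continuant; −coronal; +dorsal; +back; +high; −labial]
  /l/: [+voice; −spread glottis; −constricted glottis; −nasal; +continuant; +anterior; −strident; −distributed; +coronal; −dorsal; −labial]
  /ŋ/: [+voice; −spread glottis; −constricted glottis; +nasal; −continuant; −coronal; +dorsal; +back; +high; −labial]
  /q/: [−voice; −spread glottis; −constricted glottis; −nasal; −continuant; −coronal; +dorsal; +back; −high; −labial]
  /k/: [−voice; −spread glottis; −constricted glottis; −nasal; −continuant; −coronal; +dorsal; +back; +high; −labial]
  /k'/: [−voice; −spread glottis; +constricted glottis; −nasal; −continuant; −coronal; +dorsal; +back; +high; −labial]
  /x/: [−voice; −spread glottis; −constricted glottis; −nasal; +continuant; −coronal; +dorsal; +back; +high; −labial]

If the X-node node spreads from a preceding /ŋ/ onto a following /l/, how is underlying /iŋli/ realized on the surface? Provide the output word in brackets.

X-node immediately or transitively dominates [anterior], [strident], [distributed], [coronal], [dorsal], [back], [high].
Spreading X-node from /ŋ/ onto /l/ replaces those values with /ŋ/'s: [−coronal], [+dorsal], [+back], [+high]. Features outside X-node ([voice], [spread glottis], [constricted glottis], …) stay as in /l/.
Among the inventory, only /ɣ/ has exactly this specification, giving the surface form [iŋɣi].

[iŋɣi]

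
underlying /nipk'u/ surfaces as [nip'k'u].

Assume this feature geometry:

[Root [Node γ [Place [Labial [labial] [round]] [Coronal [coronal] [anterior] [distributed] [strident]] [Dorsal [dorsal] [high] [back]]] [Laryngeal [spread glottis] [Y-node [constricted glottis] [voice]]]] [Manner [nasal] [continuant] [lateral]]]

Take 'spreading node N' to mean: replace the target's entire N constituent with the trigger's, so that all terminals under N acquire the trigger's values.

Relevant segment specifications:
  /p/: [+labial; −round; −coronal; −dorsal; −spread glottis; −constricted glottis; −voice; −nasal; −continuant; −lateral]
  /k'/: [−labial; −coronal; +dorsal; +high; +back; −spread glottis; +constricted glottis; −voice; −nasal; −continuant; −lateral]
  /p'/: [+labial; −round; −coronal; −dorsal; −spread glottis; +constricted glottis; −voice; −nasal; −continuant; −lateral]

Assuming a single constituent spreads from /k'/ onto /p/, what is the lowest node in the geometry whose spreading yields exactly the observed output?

[constricted glottis]

Feature comparison: [constricted glottis] differs between /p/ and [p']; the remaining terminals match.
Since just one terminal is affected and it takes /k'/'s value, spreading the terminal [constricted glottis] alone is sufficient and minimal.
[dorsal], [labial] stay as in /p/ although /k'/ differs there, so no node dominating them spread; among the remaining candidates [constricted glottis] is the lowest that derives the output.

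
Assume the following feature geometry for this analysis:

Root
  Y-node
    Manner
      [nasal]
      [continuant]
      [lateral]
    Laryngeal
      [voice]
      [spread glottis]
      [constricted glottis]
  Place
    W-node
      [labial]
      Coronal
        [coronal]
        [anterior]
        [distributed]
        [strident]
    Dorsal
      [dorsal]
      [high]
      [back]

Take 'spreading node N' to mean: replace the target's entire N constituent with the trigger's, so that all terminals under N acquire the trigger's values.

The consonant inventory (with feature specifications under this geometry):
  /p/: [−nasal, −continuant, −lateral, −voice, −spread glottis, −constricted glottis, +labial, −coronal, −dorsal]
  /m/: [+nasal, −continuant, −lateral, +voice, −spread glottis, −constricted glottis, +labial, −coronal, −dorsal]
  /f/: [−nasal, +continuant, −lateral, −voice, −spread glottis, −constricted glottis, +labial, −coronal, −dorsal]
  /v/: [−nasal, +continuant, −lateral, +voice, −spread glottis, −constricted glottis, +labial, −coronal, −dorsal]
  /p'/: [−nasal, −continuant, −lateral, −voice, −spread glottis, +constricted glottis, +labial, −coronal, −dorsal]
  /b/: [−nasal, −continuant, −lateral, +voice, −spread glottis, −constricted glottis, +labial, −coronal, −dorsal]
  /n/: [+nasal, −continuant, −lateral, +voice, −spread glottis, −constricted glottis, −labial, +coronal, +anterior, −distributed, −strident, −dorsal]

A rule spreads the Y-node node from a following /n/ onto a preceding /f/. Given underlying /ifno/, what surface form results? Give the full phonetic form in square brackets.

Terminals under Y-node in this geometry: [nasal], [continuant], [lateral], [voice], [spread glottis], [constricted glottis].
Spreading Y-node from /n/ onto /f/ replaces those values with /n/'s: [+nasal], [−continuant], [−lateral], [+voice], [−spread glottis], [−constricted glottis]. Features outside Y-node ([labial], [coronal], [dorsal]) stay as in /f/.
This feature bundle is that of [m], so /ifno/ surfaces as [imno].

[imno]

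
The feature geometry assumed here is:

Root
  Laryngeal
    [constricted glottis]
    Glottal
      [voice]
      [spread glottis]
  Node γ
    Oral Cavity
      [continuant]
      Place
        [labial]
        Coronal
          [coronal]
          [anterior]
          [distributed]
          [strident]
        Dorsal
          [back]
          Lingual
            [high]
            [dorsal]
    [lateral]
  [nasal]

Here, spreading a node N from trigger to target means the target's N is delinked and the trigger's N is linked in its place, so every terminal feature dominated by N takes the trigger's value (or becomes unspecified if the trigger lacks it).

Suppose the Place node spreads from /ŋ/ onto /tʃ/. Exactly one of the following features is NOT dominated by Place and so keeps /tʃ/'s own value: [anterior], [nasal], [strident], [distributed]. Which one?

Place dominates exactly [labial], [coronal], [anterior], [distributed], [strident], [back], [high], [dorsal].
Spreading Place replaces [anterior], [strident], [distributed] with the trigger's values, since each sits inside the Place constituent.
[nasal] attaches under Root, not under Place, so /tʃ/ retains its own value for [nasal].

[nasal]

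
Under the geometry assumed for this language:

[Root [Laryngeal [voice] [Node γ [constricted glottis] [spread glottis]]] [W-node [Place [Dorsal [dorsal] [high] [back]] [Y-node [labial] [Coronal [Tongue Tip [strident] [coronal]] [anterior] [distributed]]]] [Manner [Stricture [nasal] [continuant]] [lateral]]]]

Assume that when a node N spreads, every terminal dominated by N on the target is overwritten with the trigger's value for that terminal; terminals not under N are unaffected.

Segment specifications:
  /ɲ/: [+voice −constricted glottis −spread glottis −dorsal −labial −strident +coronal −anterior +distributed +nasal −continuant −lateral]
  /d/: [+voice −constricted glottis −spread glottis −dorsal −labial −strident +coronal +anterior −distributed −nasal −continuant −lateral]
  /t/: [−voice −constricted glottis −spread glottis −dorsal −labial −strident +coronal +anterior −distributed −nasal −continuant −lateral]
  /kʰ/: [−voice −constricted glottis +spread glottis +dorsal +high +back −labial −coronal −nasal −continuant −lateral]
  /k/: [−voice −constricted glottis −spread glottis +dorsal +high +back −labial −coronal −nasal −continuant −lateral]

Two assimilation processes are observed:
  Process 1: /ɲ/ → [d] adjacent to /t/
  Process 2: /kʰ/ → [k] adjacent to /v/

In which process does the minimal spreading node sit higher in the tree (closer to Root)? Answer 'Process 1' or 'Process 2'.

Process 1

In Process 1, [nasal], [anterior], [distributed] change, so the minimal spreading node is W-node at depth 1.
Process 2: the feature that changes is [spread glottis]; the minimal node is [spread glottis] (depth 3).
W-node (depth 1) sits above [spread glottis] (depth 3), making Process 1 the one with the higher spreading node.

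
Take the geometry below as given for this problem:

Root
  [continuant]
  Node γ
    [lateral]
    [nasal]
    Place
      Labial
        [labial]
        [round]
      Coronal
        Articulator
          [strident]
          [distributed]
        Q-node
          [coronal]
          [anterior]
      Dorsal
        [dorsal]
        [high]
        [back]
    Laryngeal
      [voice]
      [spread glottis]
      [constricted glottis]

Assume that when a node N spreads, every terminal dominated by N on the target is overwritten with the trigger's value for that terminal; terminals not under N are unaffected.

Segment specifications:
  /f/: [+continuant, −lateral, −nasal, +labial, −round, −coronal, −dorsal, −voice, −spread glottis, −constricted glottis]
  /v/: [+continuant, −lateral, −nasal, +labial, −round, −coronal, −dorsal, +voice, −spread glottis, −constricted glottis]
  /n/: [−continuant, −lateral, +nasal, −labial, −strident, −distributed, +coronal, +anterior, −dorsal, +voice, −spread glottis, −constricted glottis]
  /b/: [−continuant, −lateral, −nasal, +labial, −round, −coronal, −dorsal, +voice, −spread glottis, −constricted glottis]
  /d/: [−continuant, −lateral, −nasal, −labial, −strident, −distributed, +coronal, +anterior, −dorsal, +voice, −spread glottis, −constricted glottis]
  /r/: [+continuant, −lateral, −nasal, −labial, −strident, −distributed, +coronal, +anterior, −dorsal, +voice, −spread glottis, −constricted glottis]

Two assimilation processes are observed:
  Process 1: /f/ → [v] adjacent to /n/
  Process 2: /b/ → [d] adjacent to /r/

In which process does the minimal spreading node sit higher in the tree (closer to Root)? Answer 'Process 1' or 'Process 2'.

Process 1: the feature that changes is [voice]; the minimal node is [voice] (depth 3).
In Process 2, [labial], [round], [coronal], [anterior], [distributed], [strident] change, so the minimal spreading node is Place at depth 2.
Depth 2 < depth 3; Process 2 involves the structurally higher constituent Place.

Process 2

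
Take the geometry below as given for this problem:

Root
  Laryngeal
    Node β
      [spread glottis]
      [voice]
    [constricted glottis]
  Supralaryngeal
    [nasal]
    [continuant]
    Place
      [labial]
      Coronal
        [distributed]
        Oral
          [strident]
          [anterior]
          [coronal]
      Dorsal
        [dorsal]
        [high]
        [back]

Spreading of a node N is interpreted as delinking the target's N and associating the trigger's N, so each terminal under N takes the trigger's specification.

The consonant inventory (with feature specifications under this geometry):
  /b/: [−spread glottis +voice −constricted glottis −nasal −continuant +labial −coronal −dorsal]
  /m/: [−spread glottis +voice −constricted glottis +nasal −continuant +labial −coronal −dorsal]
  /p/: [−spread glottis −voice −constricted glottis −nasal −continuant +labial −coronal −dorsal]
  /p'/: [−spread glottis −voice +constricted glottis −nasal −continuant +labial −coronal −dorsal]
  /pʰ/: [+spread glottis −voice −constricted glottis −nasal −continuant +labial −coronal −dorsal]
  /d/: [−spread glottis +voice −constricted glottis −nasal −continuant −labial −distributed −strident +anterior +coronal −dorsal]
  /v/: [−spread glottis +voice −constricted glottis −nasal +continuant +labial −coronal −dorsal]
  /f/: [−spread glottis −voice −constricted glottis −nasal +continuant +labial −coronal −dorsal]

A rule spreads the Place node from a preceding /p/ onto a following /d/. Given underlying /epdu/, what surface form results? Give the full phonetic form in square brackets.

Place immediately or transitively dominates [labial], [distributed], [strident], [anterior], [coronal], [dorsal], [high], [back].
After delinking /d/'s Place and linking /p/'s, the affected terminals become [+labial], [−coronal], [−dorsal]; [spread glottis], [voice], [constricted glottis], … (outside Place) are retained from /d/.
This feature bundle is that of [b], so /epdu/ surfaces as [epbu].

[epbu]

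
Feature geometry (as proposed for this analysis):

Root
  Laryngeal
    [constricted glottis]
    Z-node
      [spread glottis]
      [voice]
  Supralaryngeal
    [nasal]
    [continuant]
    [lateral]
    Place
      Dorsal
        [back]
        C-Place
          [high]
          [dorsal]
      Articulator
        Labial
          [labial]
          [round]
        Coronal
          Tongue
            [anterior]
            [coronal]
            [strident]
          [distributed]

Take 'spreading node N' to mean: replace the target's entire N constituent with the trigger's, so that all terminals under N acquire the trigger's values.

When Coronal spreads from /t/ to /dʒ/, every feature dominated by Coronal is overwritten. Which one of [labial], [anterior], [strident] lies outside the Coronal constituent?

[labial]

Under this geometry, Coronal contains [anterior], [coronal], [strident], [distributed].
[strident], [anterior] all lie under Coronal, so they are overwritten when Coronal spreads.
[labial] is not within the Coronal subtree (it hangs from Labial), so /dʒ/'s [labial] value survives.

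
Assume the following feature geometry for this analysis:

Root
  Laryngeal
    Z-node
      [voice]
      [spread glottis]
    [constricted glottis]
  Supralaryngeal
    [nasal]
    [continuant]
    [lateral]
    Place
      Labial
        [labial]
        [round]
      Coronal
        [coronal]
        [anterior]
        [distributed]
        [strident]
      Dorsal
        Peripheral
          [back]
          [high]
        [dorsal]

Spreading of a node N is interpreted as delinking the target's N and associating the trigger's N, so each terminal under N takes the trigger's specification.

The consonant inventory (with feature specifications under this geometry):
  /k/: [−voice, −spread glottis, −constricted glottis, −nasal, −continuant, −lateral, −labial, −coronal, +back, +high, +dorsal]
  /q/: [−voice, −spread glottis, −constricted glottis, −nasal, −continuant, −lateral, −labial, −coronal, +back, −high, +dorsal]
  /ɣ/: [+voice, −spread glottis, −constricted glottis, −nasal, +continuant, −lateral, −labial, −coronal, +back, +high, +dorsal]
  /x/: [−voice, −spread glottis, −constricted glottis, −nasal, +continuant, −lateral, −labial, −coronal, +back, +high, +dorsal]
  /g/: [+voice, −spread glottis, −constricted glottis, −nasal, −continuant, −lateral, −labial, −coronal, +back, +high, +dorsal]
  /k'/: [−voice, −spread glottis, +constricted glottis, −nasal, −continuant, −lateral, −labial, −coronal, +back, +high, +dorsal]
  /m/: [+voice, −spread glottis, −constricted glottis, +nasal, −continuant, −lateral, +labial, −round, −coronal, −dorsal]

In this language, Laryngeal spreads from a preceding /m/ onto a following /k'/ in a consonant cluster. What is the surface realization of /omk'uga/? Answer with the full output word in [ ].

[omguga]

The Laryngeal node dominates the terminals [voice], [spread glottis], [constricted glottis].
After delinking /k'/'s Laryngeal and linking /m/'s, the affected terminals become [+voice], [−spread glottis], [−constricted glottis]; [nasal], [continuant], [lateral], … (outside Laryngeal) are retained from /k'/.
This feature bundle is that of [g], so /omk'uga/ surfaces as [omguga].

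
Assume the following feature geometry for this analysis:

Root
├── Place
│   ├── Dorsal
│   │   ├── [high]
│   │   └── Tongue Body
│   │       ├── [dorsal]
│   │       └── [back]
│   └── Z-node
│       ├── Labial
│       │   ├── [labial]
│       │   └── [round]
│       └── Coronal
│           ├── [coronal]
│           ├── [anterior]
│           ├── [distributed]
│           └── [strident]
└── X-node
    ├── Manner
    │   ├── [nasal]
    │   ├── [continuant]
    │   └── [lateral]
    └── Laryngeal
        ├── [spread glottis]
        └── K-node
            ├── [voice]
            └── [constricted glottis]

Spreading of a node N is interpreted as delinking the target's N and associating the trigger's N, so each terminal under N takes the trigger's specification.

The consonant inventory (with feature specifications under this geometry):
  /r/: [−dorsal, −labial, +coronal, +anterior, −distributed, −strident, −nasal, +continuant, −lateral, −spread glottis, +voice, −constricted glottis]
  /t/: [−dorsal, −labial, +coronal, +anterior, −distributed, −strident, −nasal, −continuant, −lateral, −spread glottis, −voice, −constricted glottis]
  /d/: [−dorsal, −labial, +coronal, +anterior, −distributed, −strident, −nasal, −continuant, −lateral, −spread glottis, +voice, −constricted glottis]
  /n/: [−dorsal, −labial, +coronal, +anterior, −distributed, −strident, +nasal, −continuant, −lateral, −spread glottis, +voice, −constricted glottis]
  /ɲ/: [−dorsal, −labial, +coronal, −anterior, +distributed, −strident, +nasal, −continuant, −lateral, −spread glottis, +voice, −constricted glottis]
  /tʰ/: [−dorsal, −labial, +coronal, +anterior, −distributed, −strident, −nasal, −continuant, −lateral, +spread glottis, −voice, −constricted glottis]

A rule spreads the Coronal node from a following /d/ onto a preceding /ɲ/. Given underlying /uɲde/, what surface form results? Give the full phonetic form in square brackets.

Terminals under Coronal in this geometry: [coronal], [anterior], [distributed], [strident].
Spreading Coronal from /d/ onto /ɲ/ replaces those values with /d/'s: [+coronal], [+anterior], [−distributed], [−strident]. Features outside Coronal ([dorsal], [labial], [nasal], …) stay as in /ɲ/.
The resulting bundle matches /n/ in the inventory; substituting it for /ɲ/ gives [unde].

[unde]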